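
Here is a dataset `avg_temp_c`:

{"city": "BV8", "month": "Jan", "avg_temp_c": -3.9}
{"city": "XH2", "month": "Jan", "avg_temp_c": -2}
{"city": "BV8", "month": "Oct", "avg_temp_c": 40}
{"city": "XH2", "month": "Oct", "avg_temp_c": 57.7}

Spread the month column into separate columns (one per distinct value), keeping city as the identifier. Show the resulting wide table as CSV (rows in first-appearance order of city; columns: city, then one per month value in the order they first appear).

Columns: city plus the 2 distinct month values (Jan, Oct).
For example, row BV8 column Jan takes avg_temp_c=-3.9 from the long row (BV8, Jan).

city,Jan,Oct
BV8,-3.9,40
XH2,-2,57.7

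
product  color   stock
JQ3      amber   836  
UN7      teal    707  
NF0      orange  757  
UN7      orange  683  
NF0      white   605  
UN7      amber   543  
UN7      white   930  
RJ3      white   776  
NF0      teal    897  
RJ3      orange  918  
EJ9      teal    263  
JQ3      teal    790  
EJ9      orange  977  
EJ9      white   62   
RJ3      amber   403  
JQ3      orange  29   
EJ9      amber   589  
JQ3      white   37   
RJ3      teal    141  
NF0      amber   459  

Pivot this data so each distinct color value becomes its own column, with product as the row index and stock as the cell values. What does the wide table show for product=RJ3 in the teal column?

141

Wide layout: rows indexed by product, columns are the 4 distinct color values (amber, teal, orange, white).
Cell (product=RJ3, color=teal) draws from the long row where product=RJ3 and color=teal, which has stock=141.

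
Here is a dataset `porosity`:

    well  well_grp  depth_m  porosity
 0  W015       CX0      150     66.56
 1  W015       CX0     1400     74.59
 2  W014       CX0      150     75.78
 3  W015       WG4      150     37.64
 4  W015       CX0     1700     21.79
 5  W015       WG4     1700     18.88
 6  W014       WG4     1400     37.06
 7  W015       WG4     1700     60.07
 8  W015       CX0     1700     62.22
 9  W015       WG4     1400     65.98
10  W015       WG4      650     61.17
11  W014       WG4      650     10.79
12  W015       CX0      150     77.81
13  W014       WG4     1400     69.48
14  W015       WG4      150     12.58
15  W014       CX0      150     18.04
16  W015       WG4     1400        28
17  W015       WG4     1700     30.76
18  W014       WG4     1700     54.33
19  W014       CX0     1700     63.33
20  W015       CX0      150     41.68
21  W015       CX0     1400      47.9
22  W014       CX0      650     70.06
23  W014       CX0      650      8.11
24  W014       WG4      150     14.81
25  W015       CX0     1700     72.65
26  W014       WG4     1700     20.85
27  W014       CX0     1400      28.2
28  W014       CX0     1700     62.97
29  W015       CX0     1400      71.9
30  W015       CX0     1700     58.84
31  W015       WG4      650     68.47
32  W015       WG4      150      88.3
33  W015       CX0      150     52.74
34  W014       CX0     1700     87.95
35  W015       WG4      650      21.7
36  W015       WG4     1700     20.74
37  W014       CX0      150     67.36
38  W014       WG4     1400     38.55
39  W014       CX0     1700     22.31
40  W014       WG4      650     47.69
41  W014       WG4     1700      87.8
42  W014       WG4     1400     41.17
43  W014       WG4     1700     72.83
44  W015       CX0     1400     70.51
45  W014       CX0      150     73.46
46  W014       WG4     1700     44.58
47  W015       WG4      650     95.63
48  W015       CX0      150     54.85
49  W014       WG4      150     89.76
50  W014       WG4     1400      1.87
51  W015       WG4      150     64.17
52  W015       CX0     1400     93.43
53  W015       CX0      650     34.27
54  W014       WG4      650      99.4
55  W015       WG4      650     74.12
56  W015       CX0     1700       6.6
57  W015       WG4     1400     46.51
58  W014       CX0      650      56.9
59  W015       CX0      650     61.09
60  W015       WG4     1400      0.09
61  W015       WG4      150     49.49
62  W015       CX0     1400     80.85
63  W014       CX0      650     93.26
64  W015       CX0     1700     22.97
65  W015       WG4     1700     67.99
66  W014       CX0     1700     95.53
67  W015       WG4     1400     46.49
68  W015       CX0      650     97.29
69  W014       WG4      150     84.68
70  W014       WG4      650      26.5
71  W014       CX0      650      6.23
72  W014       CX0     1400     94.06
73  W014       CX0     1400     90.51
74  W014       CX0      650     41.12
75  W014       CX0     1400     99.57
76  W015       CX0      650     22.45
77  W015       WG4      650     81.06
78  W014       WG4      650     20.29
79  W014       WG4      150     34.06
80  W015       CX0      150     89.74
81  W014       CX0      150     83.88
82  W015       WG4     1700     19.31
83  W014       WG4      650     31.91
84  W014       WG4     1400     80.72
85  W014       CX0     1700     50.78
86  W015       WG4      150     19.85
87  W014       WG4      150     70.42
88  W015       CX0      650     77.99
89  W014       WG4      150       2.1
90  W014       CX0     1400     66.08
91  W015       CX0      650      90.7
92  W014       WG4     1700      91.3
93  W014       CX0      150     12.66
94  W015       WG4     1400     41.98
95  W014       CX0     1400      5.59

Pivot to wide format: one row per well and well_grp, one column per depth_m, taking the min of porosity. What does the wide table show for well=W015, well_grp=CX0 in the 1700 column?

6.6

Rows with well=W015, well_grp=CX0 and depth_m=1700: porosity values are 21.79, 62.22, 72.65, 58.84, 6.6, 22.97.
min(21.79, 62.22, 72.65, 58.84, 6.6, 22.97) = 6.6.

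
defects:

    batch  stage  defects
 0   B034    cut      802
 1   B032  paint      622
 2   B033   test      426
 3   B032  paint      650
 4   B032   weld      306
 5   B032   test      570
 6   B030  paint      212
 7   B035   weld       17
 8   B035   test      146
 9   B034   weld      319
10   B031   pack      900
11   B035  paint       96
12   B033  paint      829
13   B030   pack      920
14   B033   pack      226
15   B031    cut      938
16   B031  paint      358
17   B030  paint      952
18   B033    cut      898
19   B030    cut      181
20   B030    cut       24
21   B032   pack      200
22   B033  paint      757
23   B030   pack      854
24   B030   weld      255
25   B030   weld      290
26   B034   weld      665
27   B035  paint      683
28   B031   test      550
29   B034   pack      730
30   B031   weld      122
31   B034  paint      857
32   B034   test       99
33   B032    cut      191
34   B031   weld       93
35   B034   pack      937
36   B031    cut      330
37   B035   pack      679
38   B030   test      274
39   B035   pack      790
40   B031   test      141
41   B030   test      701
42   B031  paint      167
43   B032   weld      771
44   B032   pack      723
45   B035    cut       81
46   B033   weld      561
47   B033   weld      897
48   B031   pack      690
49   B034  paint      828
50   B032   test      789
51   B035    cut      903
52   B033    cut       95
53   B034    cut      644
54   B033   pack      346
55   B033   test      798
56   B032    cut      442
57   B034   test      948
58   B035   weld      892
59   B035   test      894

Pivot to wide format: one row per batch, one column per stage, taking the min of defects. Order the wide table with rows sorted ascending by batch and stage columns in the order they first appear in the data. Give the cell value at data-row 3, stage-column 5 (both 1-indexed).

200

With rows sorted ascending by batch, row 3 is batch=B032. stage columns in first-appearance order: cut, paint, test, weld, pack; column 5 is pack.
Long rows with batch=B032, stage=pack: min(200, 723) = 200.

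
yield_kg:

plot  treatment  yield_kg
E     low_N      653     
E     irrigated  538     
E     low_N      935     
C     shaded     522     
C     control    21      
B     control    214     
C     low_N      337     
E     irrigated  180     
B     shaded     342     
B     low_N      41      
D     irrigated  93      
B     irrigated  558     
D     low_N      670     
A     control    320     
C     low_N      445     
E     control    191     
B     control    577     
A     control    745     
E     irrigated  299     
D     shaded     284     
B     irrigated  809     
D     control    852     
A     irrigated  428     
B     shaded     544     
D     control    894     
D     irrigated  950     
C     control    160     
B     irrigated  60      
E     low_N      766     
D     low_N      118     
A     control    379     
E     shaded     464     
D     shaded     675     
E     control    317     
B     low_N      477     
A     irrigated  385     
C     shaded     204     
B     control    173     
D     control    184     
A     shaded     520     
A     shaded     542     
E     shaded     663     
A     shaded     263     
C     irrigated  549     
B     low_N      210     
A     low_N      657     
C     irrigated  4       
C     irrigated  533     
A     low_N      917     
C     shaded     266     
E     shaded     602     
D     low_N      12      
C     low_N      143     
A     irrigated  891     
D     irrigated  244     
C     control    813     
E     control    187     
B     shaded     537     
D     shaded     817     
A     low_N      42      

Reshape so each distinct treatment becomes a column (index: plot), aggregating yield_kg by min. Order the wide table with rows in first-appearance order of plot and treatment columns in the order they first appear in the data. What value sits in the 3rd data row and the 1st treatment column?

41

With rows in first-appearance order of plot, row 3 is plot=B. treatment columns in first-appearance order: low_N, irrigated, shaded, control; column 1 is low_N.
Long rows with plot=B, treatment=low_N: min(41, 477, 210) = 41.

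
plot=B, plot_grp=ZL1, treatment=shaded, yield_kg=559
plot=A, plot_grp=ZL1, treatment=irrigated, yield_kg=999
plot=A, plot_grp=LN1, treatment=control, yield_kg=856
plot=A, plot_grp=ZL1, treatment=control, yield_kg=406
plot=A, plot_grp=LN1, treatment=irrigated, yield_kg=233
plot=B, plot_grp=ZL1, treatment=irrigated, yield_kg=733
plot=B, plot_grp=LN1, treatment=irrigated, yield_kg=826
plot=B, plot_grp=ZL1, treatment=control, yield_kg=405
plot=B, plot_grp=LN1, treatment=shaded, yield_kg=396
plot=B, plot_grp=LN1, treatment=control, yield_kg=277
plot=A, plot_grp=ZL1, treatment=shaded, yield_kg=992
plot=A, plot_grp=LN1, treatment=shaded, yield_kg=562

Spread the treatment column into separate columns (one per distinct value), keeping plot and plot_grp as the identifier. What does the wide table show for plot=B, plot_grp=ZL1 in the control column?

Wide layout: rows indexed by plot and plot_grp, columns are the 3 distinct treatment values (shaded, irrigated, control).
Cell (plot=B, plot_grp=ZL1, treatment=control) draws from the long row where plot=B, plot_grp=ZL1 and treatment=control, which has yield_kg=405.

405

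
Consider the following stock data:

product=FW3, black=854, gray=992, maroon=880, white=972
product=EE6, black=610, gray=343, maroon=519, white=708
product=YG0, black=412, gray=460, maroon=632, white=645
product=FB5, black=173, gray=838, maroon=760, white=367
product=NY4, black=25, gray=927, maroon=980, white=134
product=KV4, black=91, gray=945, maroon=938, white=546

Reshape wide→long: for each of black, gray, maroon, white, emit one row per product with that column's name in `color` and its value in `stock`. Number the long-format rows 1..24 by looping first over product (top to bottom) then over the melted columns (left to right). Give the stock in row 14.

24 rows total (6 × 4). Row 14: index ⌊(14-1)/4⌋ = 3 into product → FB5; (14-1) mod 4 = 1 into the melted columns → gray.
So row 14 is (FB5, gray, 838); stock = 838.

838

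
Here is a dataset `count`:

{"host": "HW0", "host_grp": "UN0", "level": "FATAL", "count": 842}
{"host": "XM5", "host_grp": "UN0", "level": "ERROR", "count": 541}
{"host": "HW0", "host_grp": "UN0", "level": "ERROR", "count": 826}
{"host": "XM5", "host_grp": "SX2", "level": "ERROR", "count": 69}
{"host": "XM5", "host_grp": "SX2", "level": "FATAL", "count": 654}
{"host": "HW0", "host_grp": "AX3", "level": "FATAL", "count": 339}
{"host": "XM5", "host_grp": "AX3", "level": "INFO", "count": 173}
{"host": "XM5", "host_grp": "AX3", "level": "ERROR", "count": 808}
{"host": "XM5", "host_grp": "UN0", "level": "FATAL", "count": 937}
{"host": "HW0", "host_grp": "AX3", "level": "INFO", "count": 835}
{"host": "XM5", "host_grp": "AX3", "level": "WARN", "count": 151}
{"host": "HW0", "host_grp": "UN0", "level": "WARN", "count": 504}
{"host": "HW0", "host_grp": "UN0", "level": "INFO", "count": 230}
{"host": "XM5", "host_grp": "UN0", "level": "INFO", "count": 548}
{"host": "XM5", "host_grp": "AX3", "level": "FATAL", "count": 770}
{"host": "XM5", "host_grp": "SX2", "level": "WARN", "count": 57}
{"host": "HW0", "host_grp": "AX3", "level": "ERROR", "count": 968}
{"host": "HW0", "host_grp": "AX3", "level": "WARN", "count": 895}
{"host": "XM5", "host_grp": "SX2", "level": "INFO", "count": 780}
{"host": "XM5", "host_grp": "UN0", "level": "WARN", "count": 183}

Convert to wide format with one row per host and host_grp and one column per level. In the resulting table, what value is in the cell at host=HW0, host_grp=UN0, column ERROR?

Wide layout: rows indexed by host and host_grp, columns are the 4 distinct level values (FATAL, ERROR, INFO, WARN).
Cell (host=HW0, host_grp=UN0, level=ERROR) draws from the long row where host=HW0, host_grp=UN0 and level=ERROR, which has count=826.

826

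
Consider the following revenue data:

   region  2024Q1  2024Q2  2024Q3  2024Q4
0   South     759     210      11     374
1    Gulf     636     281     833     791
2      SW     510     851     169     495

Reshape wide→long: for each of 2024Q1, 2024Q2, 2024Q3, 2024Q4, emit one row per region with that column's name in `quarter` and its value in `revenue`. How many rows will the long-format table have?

12

3 region values × 4 melted columns = 12 rows.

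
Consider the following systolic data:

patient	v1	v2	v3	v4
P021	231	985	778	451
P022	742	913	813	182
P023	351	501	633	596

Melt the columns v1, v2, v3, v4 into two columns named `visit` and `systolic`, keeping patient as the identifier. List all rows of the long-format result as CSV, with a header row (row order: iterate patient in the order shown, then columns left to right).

Each (patient, column) pair becomes one row: 3 × 4 = 12 rows.
For example, (P021, v1) → systolic=231.

patient,visit,systolic
P021,v1,231
P021,v2,985
P021,v3,778
P021,v4,451
P022,v1,742
P022,v2,913
P022,v3,813
P022,v4,182
P023,v1,351
P023,v2,501
P023,v3,633
P023,v4,596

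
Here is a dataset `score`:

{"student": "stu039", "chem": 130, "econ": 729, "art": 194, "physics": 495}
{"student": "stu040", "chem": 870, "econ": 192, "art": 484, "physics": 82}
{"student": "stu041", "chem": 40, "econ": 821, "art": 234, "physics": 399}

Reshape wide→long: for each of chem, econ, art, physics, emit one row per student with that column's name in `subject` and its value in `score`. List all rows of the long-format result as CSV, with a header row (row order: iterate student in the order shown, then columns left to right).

student,subject,score
stu039,chem,130
stu039,econ,729
stu039,art,194
stu039,physics,495
stu040,chem,870
stu040,econ,192
stu040,art,484
stu040,physics,82
stu041,chem,40
stu041,econ,821
stu041,art,234
stu041,physics,399

Each (student, column) pair becomes one row: 3 × 4 = 12 rows.
For example, (stu039, chem) → score=130.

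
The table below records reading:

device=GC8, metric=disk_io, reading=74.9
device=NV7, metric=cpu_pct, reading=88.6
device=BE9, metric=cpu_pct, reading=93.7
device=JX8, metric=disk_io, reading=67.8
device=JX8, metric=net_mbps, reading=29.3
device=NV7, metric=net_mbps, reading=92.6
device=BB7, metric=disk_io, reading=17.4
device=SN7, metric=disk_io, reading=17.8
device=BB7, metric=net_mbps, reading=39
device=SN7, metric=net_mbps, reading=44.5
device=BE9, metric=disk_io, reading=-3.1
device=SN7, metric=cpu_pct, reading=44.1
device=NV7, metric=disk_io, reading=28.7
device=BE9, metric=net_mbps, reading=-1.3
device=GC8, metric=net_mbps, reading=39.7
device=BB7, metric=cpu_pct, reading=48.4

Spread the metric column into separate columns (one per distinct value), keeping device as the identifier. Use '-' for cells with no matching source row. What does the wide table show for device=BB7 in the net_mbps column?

The long row with device=BB7, metric=net_mbps has reading=39.

39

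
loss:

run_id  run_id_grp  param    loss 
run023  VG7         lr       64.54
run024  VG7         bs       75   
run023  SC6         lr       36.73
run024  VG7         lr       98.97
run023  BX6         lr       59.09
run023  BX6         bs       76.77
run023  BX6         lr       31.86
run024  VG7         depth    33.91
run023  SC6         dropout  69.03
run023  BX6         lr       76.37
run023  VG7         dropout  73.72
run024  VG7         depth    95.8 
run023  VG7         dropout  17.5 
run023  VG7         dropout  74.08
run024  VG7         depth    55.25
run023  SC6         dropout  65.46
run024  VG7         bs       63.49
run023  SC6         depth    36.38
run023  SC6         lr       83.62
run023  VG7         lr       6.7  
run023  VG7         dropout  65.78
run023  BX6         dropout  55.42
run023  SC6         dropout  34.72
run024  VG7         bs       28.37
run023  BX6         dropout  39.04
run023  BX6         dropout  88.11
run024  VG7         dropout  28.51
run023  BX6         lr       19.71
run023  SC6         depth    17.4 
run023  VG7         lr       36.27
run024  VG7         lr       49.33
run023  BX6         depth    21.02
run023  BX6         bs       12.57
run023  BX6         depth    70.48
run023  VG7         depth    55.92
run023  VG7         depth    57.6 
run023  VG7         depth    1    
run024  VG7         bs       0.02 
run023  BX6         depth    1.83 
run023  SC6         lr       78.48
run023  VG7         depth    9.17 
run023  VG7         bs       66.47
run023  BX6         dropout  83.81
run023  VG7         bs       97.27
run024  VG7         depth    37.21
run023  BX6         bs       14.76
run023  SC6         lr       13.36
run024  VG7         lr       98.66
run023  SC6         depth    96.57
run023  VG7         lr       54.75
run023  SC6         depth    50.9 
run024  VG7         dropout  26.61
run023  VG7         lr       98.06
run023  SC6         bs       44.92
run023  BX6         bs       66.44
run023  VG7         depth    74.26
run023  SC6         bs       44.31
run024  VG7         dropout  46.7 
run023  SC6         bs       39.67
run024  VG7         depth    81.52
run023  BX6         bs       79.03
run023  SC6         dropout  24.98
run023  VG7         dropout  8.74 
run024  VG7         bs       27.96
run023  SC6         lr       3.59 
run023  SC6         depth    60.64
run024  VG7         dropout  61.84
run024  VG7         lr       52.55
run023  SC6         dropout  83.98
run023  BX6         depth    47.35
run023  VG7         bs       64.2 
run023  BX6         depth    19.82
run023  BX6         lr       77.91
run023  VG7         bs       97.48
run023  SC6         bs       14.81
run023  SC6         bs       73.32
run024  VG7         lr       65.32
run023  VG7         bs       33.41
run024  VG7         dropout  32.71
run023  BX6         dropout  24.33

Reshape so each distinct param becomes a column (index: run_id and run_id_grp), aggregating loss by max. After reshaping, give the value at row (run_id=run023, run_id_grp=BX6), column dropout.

Rows with run_id=run023, run_id_grp=BX6 and param=dropout: loss values are 55.42, 39.04, 88.11, 83.81, 24.33.
max(55.42, 39.04, 88.11, 83.81, 24.33) = 88.11.

88.11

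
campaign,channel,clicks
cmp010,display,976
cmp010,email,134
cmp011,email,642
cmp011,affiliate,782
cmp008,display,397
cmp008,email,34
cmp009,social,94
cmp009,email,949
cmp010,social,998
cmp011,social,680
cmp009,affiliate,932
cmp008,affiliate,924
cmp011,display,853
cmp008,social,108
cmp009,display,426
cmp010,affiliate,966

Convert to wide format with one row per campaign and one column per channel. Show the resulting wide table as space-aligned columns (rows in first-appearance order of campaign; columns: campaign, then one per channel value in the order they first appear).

Columns: campaign plus the 4 distinct channel values (display, email, affiliate, social).
For example, row cmp010 column display takes clicks=976 from the long row (cmp010, display).

campaign  display  email  affiliate  social
cmp010    976      134    966        998   
cmp011    853      642    782        680   
cmp008    397      34     924        108   
cmp009    426      949    932        94    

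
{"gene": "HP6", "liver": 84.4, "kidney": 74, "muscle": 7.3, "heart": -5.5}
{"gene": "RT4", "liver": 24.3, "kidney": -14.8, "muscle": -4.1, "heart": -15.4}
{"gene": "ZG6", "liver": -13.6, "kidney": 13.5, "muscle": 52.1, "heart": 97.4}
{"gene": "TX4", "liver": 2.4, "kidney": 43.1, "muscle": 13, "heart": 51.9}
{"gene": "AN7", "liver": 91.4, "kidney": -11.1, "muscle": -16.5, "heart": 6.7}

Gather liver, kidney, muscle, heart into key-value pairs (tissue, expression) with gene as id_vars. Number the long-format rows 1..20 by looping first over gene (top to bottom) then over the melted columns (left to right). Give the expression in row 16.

51.9

20 rows total (5 × 4). Row 16: index ⌊(16-1)/4⌋ = 3 into gene → TX4; (16-1) mod 4 = 3 into the melted columns → heart.
So row 16 is (TX4, heart, 51.9); expression = 51.9.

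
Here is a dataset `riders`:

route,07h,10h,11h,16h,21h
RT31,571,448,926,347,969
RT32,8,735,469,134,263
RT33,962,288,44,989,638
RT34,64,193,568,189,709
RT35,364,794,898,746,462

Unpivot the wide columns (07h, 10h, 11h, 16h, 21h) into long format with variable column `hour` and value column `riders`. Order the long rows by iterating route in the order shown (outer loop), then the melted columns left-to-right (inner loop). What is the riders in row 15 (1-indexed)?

638

25 rows total (5 × 5). Row 15: index ⌊(15-1)/5⌋ = 2 into route → RT33; (15-1) mod 5 = 4 into the melted columns → 21h.
So row 15 is (RT33, 21h, 638); riders = 638.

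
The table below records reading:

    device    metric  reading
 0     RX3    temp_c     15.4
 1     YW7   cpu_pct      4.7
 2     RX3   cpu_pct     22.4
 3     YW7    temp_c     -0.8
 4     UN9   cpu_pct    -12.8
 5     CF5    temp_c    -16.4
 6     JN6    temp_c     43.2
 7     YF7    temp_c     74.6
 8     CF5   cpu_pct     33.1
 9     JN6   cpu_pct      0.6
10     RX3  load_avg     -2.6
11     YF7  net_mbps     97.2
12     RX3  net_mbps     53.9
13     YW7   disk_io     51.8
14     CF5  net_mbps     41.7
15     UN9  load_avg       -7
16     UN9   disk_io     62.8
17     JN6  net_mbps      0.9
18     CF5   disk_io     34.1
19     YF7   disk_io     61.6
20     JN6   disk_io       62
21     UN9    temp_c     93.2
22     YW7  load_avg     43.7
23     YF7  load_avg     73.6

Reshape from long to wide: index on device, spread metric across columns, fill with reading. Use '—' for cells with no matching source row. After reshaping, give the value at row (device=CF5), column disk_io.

The long row with device=CF5, metric=disk_io has reading=34.1.

34.1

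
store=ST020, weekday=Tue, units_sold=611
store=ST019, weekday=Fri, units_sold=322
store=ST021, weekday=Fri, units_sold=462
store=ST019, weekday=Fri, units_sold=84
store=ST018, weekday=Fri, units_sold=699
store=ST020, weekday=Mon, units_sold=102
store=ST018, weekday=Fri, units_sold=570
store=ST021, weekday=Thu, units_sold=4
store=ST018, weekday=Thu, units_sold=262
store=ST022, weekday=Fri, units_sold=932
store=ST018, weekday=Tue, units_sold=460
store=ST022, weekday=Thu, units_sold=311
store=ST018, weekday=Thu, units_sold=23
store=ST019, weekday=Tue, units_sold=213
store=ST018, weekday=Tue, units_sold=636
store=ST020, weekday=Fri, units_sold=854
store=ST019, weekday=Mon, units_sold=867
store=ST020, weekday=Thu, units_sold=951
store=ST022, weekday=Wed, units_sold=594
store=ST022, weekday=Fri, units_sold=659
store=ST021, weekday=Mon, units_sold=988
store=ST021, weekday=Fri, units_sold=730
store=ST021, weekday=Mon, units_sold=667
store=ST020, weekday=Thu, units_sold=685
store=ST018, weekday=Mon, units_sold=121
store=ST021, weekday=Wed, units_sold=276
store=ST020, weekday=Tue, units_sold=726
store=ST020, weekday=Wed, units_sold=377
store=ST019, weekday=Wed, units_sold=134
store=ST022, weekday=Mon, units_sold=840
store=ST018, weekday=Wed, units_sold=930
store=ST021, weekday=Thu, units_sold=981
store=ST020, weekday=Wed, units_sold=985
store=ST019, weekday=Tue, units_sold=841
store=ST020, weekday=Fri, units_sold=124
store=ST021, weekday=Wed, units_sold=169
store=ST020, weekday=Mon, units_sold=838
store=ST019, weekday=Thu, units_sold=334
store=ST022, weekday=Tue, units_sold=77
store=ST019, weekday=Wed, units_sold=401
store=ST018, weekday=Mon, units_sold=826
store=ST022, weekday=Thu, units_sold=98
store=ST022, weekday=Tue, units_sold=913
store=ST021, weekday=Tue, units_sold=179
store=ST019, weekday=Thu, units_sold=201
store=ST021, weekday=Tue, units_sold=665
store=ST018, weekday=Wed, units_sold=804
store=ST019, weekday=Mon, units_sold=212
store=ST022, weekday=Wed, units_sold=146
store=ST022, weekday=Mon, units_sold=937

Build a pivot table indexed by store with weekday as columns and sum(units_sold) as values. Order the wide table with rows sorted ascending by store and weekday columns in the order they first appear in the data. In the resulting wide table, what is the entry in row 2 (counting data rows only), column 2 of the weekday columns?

406

With rows sorted ascending by store, row 2 is store=ST019. weekday columns in first-appearance order: Tue, Fri, Mon, Thu, Wed; column 2 is Fri.
Long rows with store=ST019, weekday=Fri: 322 + 84 = 406.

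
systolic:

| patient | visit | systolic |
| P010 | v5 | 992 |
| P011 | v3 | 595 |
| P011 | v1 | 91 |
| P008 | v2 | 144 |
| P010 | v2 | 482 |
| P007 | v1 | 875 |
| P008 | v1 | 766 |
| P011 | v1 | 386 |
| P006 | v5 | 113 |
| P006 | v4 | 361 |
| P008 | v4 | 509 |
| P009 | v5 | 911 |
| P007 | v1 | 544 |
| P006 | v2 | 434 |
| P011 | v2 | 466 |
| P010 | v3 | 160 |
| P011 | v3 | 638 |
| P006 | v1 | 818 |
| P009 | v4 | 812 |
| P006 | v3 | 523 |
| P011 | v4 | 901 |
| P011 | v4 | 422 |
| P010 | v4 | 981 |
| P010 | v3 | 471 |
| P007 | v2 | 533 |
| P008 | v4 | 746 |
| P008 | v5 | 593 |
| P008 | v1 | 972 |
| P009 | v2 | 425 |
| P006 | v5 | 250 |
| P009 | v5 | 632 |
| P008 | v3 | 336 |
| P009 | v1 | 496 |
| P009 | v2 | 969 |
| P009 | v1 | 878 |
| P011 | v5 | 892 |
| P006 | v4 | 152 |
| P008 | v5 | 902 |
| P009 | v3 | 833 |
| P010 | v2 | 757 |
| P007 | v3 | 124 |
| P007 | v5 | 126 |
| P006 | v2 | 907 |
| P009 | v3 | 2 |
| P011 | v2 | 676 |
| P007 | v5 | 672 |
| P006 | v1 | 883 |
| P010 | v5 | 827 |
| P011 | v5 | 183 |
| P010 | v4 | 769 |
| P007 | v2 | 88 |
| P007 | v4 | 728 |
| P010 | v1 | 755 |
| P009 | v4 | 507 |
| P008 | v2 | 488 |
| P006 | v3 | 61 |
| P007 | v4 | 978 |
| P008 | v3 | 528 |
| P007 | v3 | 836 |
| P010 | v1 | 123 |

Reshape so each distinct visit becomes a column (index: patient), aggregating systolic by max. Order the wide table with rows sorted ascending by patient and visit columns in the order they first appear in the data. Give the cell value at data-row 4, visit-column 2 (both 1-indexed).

833

With rows sorted ascending by patient, row 4 is patient=P009. visit columns in first-appearance order: v5, v3, v1, v2, v4; column 2 is v3.
Long rows with patient=P009, visit=v3: max(833, 2) = 833.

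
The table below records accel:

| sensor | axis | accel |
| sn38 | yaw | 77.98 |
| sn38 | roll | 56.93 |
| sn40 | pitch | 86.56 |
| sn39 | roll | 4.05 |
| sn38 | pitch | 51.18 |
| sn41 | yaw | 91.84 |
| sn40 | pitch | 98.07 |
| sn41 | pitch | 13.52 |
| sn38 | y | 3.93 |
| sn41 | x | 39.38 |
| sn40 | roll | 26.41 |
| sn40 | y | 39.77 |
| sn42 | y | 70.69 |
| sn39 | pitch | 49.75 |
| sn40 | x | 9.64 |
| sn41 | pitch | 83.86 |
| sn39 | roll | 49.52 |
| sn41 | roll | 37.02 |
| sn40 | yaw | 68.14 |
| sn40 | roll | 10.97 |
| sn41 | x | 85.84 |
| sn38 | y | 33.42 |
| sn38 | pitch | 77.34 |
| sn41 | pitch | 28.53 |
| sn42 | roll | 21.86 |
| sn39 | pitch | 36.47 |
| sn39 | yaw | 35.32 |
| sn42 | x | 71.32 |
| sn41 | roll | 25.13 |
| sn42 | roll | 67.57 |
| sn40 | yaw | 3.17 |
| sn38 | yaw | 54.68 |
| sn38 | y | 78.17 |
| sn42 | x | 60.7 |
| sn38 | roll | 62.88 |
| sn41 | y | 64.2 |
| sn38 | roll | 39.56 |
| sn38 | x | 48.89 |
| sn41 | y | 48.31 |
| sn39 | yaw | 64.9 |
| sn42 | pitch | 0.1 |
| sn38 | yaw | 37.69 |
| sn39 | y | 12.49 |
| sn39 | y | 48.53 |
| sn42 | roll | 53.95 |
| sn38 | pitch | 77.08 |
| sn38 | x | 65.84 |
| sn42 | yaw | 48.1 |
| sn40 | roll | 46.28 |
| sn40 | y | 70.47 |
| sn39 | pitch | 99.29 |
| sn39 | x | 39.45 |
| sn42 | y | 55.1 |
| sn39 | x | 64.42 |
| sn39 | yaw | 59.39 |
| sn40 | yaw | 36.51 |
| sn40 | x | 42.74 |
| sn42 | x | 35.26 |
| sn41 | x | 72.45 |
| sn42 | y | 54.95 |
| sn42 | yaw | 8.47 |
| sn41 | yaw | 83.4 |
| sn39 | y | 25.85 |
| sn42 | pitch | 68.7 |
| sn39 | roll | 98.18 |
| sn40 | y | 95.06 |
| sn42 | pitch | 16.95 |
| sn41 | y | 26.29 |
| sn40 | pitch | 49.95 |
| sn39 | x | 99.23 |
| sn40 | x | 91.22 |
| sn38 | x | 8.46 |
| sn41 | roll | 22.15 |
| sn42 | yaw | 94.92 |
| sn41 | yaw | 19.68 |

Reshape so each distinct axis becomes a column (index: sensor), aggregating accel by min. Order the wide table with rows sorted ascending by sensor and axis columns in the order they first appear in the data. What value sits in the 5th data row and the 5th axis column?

With rows sorted ascending by sensor, row 5 is sensor=sn42. axis columns in first-appearance order: yaw, roll, pitch, y, x; column 5 is x.
Long rows with sensor=sn42, axis=x: min(71.32, 60.7, 35.26) = 35.26.

35.26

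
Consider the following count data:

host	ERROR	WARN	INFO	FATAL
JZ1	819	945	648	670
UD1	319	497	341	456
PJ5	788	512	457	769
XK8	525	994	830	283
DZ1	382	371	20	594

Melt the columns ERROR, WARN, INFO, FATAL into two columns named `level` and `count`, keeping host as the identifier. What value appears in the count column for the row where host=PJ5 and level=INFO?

457

Unpivoting turns each (host, wide-column) pair into one long row.
The wide cell at row PJ5, column INFO holds 457, so the long row (PJ5, INFO) has count=457.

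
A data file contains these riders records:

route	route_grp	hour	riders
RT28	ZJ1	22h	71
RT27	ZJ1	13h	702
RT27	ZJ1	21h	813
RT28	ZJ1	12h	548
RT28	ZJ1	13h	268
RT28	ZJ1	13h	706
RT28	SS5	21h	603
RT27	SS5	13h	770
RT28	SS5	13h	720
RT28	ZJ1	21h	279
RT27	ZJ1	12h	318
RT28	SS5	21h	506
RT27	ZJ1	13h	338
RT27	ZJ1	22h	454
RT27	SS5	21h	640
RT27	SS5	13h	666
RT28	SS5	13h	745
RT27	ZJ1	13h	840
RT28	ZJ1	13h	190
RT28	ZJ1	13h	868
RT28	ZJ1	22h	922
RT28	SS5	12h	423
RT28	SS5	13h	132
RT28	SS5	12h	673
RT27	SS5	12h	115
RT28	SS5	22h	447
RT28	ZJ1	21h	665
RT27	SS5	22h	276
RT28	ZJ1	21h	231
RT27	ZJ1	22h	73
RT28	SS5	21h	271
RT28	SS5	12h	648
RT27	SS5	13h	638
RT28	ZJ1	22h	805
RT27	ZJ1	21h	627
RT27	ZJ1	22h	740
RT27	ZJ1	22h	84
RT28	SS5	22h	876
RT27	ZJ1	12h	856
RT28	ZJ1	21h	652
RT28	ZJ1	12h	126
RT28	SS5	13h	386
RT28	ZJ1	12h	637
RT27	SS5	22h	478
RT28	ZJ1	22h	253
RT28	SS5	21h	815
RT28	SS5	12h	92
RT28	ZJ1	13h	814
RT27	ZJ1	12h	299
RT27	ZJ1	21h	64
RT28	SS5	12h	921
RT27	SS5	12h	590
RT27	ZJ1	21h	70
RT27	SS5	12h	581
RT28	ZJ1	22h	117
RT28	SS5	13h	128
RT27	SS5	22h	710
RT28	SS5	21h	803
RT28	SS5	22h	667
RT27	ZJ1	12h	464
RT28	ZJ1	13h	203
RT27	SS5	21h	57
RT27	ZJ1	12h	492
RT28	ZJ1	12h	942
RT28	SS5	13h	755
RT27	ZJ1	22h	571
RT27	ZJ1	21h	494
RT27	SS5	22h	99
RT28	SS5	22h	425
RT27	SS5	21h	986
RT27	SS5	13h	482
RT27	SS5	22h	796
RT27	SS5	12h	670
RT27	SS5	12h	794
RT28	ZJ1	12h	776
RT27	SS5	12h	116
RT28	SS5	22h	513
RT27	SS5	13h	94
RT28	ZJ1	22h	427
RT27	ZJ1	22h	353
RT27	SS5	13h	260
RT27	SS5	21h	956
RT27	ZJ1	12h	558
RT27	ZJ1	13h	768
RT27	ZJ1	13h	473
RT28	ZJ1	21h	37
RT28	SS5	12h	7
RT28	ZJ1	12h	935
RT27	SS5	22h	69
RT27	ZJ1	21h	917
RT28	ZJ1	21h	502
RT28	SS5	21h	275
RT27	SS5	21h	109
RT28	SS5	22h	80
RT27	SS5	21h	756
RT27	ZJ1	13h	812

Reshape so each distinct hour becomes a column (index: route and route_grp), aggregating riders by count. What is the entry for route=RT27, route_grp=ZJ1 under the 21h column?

6

Rows with route=RT27, route_grp=ZJ1 and hour=21h: riders values are 813, 627, 64, 70, 494, 917.
6 rows match — count = 6.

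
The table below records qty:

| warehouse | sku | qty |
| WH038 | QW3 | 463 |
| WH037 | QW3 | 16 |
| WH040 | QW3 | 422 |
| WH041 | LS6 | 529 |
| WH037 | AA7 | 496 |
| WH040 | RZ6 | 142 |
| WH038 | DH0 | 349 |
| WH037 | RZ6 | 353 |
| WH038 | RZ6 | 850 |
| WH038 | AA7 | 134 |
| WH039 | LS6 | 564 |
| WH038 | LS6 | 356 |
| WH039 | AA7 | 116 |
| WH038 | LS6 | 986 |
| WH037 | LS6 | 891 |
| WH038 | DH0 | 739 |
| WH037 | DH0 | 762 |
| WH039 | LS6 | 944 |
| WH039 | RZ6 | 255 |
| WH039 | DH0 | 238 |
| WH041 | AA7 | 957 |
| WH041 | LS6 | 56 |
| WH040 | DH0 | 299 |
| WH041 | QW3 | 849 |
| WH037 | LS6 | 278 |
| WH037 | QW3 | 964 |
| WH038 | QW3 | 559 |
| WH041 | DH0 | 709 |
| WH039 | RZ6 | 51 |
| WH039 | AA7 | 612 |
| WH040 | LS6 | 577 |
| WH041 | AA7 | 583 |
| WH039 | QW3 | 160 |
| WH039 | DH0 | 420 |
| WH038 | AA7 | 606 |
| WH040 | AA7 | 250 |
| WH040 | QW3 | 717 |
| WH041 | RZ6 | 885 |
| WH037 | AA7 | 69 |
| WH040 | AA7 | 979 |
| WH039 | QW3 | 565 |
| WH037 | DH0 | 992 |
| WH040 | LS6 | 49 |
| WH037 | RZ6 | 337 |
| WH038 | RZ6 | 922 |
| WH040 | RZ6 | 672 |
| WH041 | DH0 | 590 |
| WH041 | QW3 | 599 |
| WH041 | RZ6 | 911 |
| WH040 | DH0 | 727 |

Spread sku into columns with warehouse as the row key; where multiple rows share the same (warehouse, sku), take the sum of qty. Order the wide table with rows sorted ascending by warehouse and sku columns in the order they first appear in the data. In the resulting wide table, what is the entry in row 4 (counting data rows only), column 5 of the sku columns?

1026

With rows sorted ascending by warehouse, row 4 is warehouse=WH040. sku columns in first-appearance order: QW3, LS6, AA7, RZ6, DH0; column 5 is DH0.
Long rows with warehouse=WH040, sku=DH0: 299 + 727 = 1026.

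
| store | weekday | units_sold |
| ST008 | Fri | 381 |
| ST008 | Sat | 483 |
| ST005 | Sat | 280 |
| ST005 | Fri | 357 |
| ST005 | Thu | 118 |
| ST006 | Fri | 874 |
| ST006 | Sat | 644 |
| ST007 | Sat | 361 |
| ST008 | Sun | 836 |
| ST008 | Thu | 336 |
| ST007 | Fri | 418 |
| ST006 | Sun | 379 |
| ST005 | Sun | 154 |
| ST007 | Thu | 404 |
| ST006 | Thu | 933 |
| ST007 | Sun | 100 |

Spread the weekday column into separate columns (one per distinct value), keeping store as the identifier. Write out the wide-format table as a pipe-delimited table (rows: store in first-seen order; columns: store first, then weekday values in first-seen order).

| store | Fri | Sat | Thu | Sun |
| ST008 | 381 | 483 | 336 | 836 |
| ST005 | 357 | 280 | 118 | 154 |
| ST006 | 874 | 644 | 933 | 379 |
| ST007 | 418 | 361 | 404 | 100 |

Columns: store plus the 4 distinct weekday values (Fri, Sat, Thu, Sun).
For example, row ST008 column Fri takes units_sold=381 from the long row (ST008, Fri).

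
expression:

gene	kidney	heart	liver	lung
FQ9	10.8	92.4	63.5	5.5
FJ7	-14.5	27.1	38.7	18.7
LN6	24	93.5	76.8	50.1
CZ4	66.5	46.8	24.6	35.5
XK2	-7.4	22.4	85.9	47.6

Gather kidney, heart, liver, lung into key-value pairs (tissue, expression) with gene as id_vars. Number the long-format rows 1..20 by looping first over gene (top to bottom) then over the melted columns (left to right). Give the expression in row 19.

85.9

20 rows total (5 × 4). Row 19: index ⌊(19-1)/4⌋ = 4 into gene → XK2; (19-1) mod 4 = 2 into the melted columns → liver.
So row 19 is (XK2, liver, 85.9); expression = 85.9.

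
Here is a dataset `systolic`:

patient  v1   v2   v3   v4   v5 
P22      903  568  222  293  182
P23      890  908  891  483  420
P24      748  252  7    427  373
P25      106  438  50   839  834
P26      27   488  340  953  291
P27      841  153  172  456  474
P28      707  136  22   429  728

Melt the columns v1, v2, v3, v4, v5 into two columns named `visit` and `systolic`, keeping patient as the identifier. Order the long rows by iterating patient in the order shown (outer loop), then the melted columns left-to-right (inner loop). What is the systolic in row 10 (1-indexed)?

420

35 rows total (7 × 5). Row 10: index ⌊(10-1)/5⌋ = 1 into patient → P23; (10-1) mod 5 = 4 into the melted columns → v5.
So row 10 is (P23, v5, 420); systolic = 420.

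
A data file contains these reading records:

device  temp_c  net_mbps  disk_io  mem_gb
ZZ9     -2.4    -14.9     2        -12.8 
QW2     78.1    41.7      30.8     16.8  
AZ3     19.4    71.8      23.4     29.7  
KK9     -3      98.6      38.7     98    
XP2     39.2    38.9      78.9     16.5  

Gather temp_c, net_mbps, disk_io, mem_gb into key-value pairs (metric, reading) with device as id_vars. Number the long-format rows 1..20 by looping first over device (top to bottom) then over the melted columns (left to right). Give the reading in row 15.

38.7

20 rows total (5 × 4). Row 15: index ⌊(15-1)/4⌋ = 3 into device → KK9; (15-1) mod 4 = 2 into the melted columns → disk_io.
So row 15 is (KK9, disk_io, 38.7); reading = 38.7.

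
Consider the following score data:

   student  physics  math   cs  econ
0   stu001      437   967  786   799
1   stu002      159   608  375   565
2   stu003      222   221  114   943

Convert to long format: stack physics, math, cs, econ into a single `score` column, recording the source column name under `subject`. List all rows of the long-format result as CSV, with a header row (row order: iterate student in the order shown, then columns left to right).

student,subject,score
stu001,physics,437
stu001,math,967
stu001,cs,786
stu001,econ,799
stu002,physics,159
stu002,math,608
stu002,cs,375
stu002,econ,565
stu003,physics,222
stu003,math,221
stu003,cs,114
stu003,econ,943

Each (student, column) pair becomes one row: 3 × 4 = 12 rows.
For example, (stu001, physics) → score=437.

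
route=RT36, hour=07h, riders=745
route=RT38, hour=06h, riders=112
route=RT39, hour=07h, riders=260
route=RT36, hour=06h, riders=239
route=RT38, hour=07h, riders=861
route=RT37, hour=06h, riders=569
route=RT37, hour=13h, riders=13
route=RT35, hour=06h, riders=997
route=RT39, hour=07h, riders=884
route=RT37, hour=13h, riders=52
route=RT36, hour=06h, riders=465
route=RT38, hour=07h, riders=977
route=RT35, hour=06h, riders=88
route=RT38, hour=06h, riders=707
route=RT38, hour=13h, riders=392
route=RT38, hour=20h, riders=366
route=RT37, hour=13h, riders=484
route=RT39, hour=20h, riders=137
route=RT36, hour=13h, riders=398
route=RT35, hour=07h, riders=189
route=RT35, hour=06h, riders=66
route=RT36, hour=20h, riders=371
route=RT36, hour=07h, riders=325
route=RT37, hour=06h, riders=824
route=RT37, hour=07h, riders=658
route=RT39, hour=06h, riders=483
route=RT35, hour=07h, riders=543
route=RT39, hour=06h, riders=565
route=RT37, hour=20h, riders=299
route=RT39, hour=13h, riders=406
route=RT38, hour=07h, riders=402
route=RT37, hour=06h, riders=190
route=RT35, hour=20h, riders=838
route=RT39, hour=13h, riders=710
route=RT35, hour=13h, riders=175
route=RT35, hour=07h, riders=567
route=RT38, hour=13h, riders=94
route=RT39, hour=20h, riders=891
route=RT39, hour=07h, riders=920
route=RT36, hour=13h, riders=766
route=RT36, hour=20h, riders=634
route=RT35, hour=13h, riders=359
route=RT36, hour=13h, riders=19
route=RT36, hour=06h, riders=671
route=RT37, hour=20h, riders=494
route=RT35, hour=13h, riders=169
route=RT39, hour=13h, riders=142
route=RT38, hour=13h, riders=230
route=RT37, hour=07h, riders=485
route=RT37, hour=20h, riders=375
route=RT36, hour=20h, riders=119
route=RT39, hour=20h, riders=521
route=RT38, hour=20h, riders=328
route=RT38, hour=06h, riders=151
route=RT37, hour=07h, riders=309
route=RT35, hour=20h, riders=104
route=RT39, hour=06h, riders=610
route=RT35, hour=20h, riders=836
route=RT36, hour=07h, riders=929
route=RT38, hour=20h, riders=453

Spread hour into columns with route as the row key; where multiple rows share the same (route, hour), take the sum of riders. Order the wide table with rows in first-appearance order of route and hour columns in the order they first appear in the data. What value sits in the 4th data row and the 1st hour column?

1452

With rows in first-appearance order of route, row 4 is route=RT37. hour columns in first-appearance order: 07h, 06h, 13h, 20h; column 1 is 07h.
Long rows with route=RT37, hour=07h: 658 + 485 + 309 = 1452.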